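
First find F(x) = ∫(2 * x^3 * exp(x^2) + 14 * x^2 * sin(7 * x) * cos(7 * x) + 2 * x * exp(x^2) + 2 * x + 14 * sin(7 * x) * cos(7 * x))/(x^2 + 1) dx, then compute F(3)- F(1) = -E - log(2) + cos(14)/2 - cos(42)/2 + log(10) + exp(9)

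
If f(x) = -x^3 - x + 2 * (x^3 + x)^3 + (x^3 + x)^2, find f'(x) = 18*x^8 + 42*x^6 + 6*x^5 + 30*x^4 + 8*x^3 + 3*x^2 + 2*x - 1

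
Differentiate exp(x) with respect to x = exp(x)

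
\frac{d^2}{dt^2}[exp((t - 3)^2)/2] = 2*t^2*exp(t^2 - 6*t + 9) - 12*t*exp(t^2 - 6*t + 9) + 19*exp(t^2 - 6*t + 9)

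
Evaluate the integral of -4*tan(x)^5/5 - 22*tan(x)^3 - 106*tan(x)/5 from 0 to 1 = -(tan(1)^2 + 53)*tan(1)^2/5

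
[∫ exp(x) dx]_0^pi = -1 + exp(pi)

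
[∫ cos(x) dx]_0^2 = sin(2)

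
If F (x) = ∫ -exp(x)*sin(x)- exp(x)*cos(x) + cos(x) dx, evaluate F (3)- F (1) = (1 - exp(3))*sin(3) + (-1 + E)*sin(1)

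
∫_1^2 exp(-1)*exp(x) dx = -1 + E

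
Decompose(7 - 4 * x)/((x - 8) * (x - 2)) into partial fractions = 1/(6*(x - 2)) - 25/(6*(x - 8))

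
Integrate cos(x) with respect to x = sin(x) + C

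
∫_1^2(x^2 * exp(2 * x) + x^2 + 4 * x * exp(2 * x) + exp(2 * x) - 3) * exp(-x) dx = -2*E - 7*exp(-2) + 2*exp(-1) + 7*exp(2)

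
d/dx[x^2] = 2*x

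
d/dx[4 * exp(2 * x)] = 8*exp(2*x)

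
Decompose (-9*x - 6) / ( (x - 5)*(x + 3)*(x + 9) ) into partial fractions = 25/(28*(x + 9)) - 7/(16*(x + 3)) - 51/(112*(x - 5))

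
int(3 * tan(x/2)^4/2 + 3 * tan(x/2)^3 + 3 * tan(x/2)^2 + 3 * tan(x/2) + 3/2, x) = (tan(x/2) + 1)^3 + C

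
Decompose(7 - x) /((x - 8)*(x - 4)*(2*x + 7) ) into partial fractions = 14/(115*(2*x + 7)) - 1/(20*(x - 4)) - 1/(92*(x - 8))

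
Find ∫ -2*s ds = -s^2 + C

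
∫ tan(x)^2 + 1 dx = tan(x) + C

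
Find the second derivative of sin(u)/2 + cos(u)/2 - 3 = -sin(u)/2 - cos(u)/2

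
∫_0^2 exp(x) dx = -1 + exp(2)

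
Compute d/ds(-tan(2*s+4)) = -2*tan(2*s + 4)^2 - 2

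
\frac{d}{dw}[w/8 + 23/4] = 1/8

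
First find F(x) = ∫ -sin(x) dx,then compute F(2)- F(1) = -cos(1) + cos(2)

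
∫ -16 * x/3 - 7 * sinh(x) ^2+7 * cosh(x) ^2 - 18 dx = -8*x^2/3 - 11*x + C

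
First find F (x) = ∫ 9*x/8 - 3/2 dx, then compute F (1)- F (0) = -15/16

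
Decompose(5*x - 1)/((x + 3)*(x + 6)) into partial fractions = 31/(3*(x + 6)) - 16/(3*(x + 3))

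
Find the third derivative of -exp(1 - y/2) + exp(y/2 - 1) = (exp(y - 2) + 1)*exp(1 - y/2)/8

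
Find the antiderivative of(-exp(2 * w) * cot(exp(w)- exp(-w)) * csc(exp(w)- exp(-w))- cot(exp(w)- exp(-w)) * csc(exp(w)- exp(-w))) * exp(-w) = csc(2*sinh(w)) + C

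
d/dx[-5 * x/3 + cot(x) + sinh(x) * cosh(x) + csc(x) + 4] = -cot(x)^2 - cot(x)*csc(x) + cosh(2*x) - 8/3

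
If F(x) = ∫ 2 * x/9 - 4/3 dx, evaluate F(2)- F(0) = -20/9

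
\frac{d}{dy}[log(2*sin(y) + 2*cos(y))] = 1/tan(y + pi/4)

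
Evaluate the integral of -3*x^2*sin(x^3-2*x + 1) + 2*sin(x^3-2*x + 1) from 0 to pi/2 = -cos(1) - cos(1 + pi^3/8)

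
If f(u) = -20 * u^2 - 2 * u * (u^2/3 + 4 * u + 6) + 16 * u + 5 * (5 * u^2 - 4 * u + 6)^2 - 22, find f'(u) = 500*u^3 - 602*u^2 + 704*u - 236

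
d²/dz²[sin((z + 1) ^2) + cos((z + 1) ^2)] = -4*z^2*sin(z^2 + 2*z + 1) - 4*z^2*cos(z^2 + 2*z + 1) - 8*z*sin(z^2 + 2*z + 1) - 8*z*cos(z^2 + 2*z + 1) - 6*sin(z^2 + 2*z + 1) - 2*cos(z^2 + 2*z + 1)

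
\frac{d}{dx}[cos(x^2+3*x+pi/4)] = -(2*x + 3)*sin(x^2 + 3*x + pi/4)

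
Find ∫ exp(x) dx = exp(x) + C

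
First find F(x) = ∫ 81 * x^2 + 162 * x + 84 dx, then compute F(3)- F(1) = 1518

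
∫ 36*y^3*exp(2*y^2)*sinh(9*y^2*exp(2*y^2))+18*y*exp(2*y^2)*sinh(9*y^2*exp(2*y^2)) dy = cosh(9*y^2*exp(2*y^2)) + C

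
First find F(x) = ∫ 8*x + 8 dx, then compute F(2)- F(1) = 20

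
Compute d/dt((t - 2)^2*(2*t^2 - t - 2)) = 8*t^3 - 27*t^2 + 20*t + 4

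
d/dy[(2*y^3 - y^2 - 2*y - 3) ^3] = 72*y^8 - 96*y^7 - 126*y^6 - 78*y^5 + 270*y^4 + 204*y^3 + 30*y^2 - 126*y - 54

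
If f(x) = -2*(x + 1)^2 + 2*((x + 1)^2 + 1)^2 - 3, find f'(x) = 8*x^3 + 24*x^2 + 28*x + 12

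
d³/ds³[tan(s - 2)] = 6*tan(s - 2)^4 + 8*tan(s - 2)^2 + 2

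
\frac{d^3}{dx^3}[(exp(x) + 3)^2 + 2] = 8*exp(2*x) + 6*exp(x)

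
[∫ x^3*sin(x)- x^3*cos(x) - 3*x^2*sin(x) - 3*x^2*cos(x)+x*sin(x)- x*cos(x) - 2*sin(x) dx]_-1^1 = -4*cos(1) + 2*sin(1)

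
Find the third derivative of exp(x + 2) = exp(x + 2)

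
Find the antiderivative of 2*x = x^2 + C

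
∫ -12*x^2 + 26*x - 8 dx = -4*x^3 + 13*x^2 - 8*x + C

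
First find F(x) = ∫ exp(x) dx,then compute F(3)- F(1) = -E + exp(3)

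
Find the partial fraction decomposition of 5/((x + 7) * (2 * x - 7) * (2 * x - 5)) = -5/(19*(2*x - 5)) + 5/(21*(2*x - 7)) + 5/(399*(x + 7))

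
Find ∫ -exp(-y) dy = exp(-y) + C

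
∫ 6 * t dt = 3*t^2 + C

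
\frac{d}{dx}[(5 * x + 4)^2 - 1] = 50*x + 40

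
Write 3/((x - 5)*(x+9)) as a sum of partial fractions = -3/(14*(x + 9)) + 3/(14*(x - 5))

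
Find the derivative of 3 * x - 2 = 3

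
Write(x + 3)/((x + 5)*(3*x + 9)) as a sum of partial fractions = 1/(3*(x + 5))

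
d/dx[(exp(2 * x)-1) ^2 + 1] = 4*exp(4*x) - 4*exp(2*x)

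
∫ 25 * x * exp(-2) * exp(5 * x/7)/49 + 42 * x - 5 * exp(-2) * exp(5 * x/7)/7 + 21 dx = 21*x^2 + 21*x + (5*x - 14)*exp(5*x/7 - 2)/7 + C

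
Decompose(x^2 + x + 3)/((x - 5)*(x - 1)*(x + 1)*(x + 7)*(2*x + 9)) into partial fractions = -60/(1463*(2*x + 9)) + 1/(64*(x + 7)) + 1/(168*(x + 1)) - 5/(704*(x - 1)) + 11/(1824*(x - 5))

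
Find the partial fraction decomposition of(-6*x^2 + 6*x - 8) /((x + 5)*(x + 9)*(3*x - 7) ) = -60/(187*(3*x - 7)) - 137/(34*(x + 9)) + 47/(22*(x + 5))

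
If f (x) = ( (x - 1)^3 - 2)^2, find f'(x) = 6*x^5 - 30*x^4 + 60*x^3 - 72*x^2 + 54*x - 18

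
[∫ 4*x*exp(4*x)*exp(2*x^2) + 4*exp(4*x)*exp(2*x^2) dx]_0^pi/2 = -1 + exp(-2 + 2*(1 + pi/2)^2)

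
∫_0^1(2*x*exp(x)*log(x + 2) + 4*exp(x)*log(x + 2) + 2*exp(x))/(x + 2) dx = -2*log(2) + 2*E*log(3)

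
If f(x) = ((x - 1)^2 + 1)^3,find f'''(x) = 120*x^3 - 360*x^2 + 432*x - 192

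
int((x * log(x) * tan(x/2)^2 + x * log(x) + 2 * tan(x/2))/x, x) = 2*log(x)*tan(x/2) + C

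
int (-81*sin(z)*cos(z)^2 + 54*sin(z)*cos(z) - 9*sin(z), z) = (3*cos(z) - 1)^3 + C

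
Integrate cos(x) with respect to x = sin(x) + C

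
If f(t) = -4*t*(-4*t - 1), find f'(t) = 32*t + 4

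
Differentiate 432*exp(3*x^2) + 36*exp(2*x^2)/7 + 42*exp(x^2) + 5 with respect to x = 2592*x*exp(3*x^2) + 144*x*exp(2*x^2)/7 + 84*x*exp(x^2)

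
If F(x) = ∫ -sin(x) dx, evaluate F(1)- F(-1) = 0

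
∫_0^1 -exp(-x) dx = -1 + exp(-1)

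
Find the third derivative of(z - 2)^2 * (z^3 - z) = 60*z^2 - 96*z + 18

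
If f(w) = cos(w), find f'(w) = -sin(w)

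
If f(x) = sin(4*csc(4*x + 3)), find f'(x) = -16*cos(4*csc(4*x + 3))*cot(4*x + 3)*csc(4*x + 3)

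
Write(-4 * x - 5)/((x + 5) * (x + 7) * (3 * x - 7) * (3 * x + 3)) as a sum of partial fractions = -129/(6160*(3*x - 7)) - 23/(1008*(x + 7)) + 5/(176*(x + 5)) + 1/(720*(x + 1))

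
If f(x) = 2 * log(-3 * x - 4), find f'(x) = 6/(3*x + 4)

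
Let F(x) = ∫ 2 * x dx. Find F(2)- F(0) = 4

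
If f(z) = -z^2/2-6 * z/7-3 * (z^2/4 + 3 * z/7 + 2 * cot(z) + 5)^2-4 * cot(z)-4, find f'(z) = -3*z^3/4 + 3*z^2*cot(z)^2 + 15*z^2/14 + 36*z*cot(z)^2/7 - 6*z*cot(z) - 586*z/49 + 24*cot(z)^3 + 64*cot(z)^2 + 132*cot(z)/7 + 352/7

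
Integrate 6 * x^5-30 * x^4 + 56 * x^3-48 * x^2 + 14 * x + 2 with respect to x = x^6 - 6*x^5 + 14*x^4 - 16*x^3 + 7*x^2 + 2*x + C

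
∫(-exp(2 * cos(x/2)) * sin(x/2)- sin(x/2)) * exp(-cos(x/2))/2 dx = 2*sinh(cos(x/2)) + C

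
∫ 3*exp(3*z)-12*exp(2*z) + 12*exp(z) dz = (exp(z) - 2)^3 + C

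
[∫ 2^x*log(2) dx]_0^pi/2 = -1 + 2^(pi/2)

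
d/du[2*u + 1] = 2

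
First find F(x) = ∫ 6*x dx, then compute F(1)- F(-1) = 0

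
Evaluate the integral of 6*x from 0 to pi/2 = 3*pi^2/4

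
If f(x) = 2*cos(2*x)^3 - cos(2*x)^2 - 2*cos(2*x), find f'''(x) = 128*(27*sin(x)^4 - 25*sin(x)^2 + 4)*sin(x)*cos(x)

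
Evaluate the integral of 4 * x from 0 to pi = 2*pi^2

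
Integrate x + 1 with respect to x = x^2/2 + x + C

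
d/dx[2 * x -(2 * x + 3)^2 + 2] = -8*x - 10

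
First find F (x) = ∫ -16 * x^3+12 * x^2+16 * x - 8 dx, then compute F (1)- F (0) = 0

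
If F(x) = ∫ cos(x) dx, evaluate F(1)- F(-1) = 2*sin(1)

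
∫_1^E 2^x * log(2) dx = -2 + 2^E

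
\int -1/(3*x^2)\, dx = 1/(3*x) + C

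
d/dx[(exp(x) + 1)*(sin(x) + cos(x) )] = 2*exp(x)*cos(x) - sin(x) + cos(x)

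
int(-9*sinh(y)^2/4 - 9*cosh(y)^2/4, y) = -9*sinh(2*y)/8 + C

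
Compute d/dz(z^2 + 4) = 2*z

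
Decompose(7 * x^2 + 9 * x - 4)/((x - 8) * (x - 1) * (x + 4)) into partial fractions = 6/(5*(x + 4)) - 12/(35*(x - 1)) + 43/(7*(x - 8))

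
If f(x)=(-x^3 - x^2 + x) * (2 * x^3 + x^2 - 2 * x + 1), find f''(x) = -60*x^4 - 60*x^3 + 36*x^2 + 12*x - 6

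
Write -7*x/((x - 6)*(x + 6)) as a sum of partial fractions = -7/(2*(x + 6)) - 7/(2*(x - 6))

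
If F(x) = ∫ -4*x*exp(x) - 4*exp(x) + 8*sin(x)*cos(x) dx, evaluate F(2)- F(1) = -8*exp(2) + 2*cos(2) - 2*cos(4) + 4*E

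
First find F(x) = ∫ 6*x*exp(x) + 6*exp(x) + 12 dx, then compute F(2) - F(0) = 24 + 12*exp(2)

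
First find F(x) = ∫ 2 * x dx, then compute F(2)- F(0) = 4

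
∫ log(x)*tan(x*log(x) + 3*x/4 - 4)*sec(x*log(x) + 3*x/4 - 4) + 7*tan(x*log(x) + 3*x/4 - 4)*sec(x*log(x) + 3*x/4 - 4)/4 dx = sec(x*log(x) + 3*x/4 - 4) + C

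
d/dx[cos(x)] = -sin(x)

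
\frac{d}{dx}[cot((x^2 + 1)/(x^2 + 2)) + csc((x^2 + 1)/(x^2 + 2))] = -2*x*(cos((x^2 + 1)/(x^2 + 2)) + 1)/((x^4 + 4*x^2 + 4)*sin((x^2 + 1)/(x^2 + 2))^2)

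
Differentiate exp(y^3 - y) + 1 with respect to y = 3*y^2*exp(y^3 - y) - exp(y^3 - y)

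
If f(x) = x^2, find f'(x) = 2*x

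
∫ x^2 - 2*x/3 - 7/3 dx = x^3/3 - x^2/3 - 7*x/3 + C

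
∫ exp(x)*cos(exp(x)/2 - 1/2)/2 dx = sin((exp(x) - 1)/2) + C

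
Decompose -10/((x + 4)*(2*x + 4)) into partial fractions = 5/(2*(x + 4)) - 5/(2*(x + 2))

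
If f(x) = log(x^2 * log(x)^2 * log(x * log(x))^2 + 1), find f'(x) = (2*x*log(x)^2*log(x*log(x))^2 + 2*x*log(x)^2*log(x*log(x)) + 2*x*log(x)*log(x*log(x))^2 + 2*x*log(x)*log(x*log(x)))/(x^2*log(x)^2*log(x*log(x))^2 + 1)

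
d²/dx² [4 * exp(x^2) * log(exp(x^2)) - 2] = 16*x^4*exp(x^2) + 40*x^2*exp(x^2) + 8*exp(x^2)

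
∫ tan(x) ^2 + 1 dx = tan(x) + C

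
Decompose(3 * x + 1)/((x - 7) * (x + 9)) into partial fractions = 13/(8*(x + 9)) + 11/(8*(x - 7))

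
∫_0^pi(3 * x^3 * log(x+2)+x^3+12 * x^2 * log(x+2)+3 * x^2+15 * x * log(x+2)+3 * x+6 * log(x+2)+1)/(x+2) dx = -log(2) + (1 + pi)^3*log(2 + pi)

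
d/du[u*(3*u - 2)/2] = 3*u - 1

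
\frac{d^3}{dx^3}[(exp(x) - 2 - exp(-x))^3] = (27*exp(6*x) - 48*exp(5*x) + 9*exp(4*x) + 9*exp(2*x) + 48*exp(x) + 27)*exp(-3*x)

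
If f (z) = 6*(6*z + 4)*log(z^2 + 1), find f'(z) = (36*z^2*log(z^2 + 1) + 72*z^2 + 48*z + 36*log(z^2 + 1))/(z^2 + 1)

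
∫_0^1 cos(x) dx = sin(1)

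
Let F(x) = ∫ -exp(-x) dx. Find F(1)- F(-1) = -E + exp(-1)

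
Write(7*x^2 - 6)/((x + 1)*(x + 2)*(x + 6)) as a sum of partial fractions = 123/(10*(x + 6)) - 11/(2*(x + 2)) + 1/(5*(x + 1))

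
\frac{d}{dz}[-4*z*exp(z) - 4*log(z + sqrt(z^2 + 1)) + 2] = (-4*z^3*exp(z) - 4*z^2*sqrt(z^2 + 1)*exp(z) - 4*z^2*exp(z) - 4*z*sqrt(z^2 + 1)*exp(z) - 4*z*exp(z) - 4*z - 4*sqrt(z^2 + 1) - 4*exp(z))/(z^2 + z*sqrt(z^2 + 1) + 1)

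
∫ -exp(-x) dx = exp(-x) + C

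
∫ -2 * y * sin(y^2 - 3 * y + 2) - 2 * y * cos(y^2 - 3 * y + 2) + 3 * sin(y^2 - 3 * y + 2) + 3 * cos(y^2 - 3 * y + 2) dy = sqrt(2)*cos(y^2 - 3*y + pi/4 + 2) + C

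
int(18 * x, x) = 9*x^2 + C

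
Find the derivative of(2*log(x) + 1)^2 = (8*log(x) + 4)/x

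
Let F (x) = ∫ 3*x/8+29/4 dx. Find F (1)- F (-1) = 29/2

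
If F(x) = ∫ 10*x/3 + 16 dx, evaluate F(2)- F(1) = 21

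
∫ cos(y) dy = sin(y) + C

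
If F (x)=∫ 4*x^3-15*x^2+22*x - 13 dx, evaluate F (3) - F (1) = 12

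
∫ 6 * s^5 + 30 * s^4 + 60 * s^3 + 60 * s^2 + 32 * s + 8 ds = s^6 + 6*s^5 + 15*s^4 + 20*s^3 + 16*s^2 + 8*s + C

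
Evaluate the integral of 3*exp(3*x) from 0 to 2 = -1 + exp(6)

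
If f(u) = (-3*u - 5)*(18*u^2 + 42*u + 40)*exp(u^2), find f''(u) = -216*u^5*exp(u^2) - 864*u^4*exp(u^2) - 2076*u^3*exp(u^2) - 2960*u^2*exp(u^2) - 2304*u*exp(u^2) - 832*exp(u^2)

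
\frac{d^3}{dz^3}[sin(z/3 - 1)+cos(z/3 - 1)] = -sqrt(2)*cos(z/3 - 1 + pi/4)/27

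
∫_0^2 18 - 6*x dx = 24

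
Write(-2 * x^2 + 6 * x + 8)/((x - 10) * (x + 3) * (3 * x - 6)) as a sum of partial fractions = -28/(195*(x + 3)) - 1/(10*(x - 2)) - 11/(26*(x - 10))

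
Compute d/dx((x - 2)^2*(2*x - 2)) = 6*x^2 - 20*x + 16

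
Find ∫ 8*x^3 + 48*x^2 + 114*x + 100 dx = 2*x^4 + 16*x^3 + 57*x^2 + 100*x + C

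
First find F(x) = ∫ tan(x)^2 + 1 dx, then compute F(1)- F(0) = tan(1)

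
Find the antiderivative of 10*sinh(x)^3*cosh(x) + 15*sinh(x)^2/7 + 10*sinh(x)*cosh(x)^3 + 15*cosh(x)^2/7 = 15*sinh(2*x)/14 + 5*cosh(4*x)/8 + C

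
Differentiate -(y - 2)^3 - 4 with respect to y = -3*y^2 + 12*y - 12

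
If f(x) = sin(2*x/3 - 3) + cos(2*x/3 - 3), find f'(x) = -2*sin(2*x/3 - 3)/3 + 2*cos(2*x/3 - 3)/3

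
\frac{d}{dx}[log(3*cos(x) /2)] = -tan(x)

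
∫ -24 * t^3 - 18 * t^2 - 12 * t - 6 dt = -6*t^4 - 6*t^3 - 6*t^2 - 6*t + C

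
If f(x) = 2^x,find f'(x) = 2^x*log(2)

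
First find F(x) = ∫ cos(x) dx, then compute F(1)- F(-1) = 2*sin(1)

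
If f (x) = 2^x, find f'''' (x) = 2^x*log(2)^4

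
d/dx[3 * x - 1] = 3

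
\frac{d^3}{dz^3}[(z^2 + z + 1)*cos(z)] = z^2*sin(z) + z*sin(z) - 6*z*cos(z) - 5*sin(z) - 3*cos(z)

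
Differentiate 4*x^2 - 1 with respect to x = 8*x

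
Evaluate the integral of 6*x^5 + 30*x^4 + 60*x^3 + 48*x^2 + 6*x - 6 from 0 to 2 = 624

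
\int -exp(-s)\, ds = exp(-s) + C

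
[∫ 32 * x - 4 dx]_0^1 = 12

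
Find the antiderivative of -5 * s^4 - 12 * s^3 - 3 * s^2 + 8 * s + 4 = -s^5 - 3*s^4 - s^3 + 4*s^2 + 4*s + C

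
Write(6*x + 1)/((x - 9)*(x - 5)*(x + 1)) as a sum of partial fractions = -1/(12*(x + 1)) - 31/(24*(x - 5)) + 11/(8*(x - 9))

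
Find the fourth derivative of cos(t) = cos(t)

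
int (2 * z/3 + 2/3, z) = z^2/3 + 2*z/3 + C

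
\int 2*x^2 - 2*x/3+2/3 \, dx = 2*x^3/3 - x^2/3 + 2*x/3 + C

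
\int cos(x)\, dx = sin(x) + C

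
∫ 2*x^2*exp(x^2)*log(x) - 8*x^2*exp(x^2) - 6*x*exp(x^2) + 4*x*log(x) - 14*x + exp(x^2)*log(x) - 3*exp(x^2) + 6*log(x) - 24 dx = -(2*x + exp(x^2) + 6)*(-x*log(x) + 4*x + 3) + C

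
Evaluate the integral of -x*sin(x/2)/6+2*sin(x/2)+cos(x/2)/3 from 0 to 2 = 4 - 10*cos(1)/3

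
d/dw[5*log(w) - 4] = 5/w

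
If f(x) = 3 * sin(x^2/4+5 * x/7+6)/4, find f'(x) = 3*(7*x + 10)*cos(x^2/4 + 5*x/7 + 6)/56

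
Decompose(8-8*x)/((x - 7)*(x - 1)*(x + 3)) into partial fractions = 4/(5*(x + 3)) - 4/(5*(x - 7))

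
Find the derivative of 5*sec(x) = 5*tan(x)*sec(x)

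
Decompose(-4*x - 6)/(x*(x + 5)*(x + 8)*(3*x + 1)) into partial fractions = 9/(23*(3*x + 1)) - 13/(276*(x + 8)) + 1/(15*(x + 5)) - 3/(20*x)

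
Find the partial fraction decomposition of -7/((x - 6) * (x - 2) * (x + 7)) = -7/(117*(x + 7)) + 7/(36*(x - 2)) - 7/(52*(x - 6))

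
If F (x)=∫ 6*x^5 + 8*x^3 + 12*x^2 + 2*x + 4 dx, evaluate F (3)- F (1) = 1008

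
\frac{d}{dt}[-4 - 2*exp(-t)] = 2*exp(-t)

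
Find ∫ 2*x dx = x^2 + C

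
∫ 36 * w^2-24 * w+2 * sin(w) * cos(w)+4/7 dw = 12*w^3 - 12*w^2 + 4*w/7 + sin(w)^2 + C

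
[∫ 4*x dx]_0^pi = 2*pi^2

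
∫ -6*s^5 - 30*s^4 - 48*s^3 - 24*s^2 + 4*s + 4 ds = -s^6 - 6*s^5 - 12*s^4 - 8*s^3 + 2*s^2 + 4*s + C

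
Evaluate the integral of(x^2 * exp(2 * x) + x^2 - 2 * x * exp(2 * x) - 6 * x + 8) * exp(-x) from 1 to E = -E + exp(-1) + (-2 + E)^2*(-exp(-E) + exp(E))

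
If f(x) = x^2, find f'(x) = 2*x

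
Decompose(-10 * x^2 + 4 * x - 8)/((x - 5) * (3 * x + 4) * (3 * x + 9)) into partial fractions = 56/(57*(3*x + 4)) - 11/(12*(x + 3)) - 119/(228*(x - 5))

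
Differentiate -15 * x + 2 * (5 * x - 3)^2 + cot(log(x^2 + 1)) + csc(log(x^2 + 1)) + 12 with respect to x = (100*x^3 - 75*x^2 - 2*x*cot(log(x^2 + 1))^2 - 2*x*cot(log(x^2 + 1))*csc(log(x^2 + 1)) + 98*x - 75)/(x^2 + 1)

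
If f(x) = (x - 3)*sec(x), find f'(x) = x*tan(x)*sec(x) - 3*tan(x)*sec(x) + sec(x)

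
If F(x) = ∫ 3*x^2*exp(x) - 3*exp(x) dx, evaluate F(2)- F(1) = 3*exp(2)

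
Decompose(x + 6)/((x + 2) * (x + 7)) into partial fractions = 1/(5*(x + 7)) + 4/(5*(x + 2))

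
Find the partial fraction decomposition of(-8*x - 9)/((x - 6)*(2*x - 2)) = 17/(10*(x - 1)) - 57/(10*(x - 6))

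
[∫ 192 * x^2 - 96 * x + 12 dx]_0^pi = 1 + (-1 + 4*pi)^3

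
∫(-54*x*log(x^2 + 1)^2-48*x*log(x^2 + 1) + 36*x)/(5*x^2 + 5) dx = 3*(-3*log(x^2 + 1)^2 - 4*log(x^2 + 1) + 6)*log(x^2 + 1)/5 + C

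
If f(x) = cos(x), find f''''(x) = cos(x)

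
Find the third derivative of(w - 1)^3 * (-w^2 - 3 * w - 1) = 30 - 60*w^2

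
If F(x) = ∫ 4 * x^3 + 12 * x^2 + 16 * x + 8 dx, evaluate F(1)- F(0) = 21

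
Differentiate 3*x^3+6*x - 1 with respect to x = 9*x^2 + 6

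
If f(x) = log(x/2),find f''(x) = -1/x^2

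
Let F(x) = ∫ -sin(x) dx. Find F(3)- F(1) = cos(3) - cos(1)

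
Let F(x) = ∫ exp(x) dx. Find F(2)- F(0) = -1 + exp(2)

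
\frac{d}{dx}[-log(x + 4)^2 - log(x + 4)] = (-2*log(x + 4) - 1)/(x + 4)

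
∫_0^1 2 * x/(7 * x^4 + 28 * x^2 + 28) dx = 1/42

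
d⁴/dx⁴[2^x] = 2^x*log(2)^4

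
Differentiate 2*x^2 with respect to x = 4*x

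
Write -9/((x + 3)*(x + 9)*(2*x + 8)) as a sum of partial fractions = -3/(20*(x + 9)) + 9/(10*(x + 4)) - 3/(4*(x + 3))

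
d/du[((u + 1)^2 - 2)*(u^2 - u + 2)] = 4*u^3 + 3*u^2 - 2*u + 5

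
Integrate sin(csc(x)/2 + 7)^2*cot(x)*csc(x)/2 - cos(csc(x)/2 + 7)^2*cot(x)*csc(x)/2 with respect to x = sin(14 + 1/sin(x))/2 + C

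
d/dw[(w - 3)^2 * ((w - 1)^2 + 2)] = 4*w^3 - 24*w^2 + 48*w - 36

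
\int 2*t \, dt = t^2 + C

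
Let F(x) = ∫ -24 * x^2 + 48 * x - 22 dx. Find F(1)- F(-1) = -60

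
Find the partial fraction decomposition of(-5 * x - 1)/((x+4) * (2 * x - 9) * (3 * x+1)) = -6/(319*(3*x + 1)) - 94/(493*(2*x - 9)) + 19/(187*(x + 4))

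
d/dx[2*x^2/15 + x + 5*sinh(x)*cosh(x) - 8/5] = 4*x/15 + 5*cosh(2*x) + 1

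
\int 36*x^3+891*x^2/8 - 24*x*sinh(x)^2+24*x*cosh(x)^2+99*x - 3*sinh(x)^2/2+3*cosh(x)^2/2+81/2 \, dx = 9*x^4 + 297*x^3/8 + 123*x^2/2 + 42*x + C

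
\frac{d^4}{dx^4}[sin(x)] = sin(x)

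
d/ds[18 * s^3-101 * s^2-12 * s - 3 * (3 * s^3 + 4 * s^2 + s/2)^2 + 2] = -162*s^5 - 360*s^4 - 228*s^3 + 18*s^2 - 407*s/2 - 12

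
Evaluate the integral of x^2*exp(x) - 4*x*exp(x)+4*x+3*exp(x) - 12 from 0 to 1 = -19 + 4*E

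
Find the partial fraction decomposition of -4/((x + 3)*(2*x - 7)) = -8/(13*(2*x - 7)) + 4/(13*(x + 3))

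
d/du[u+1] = 1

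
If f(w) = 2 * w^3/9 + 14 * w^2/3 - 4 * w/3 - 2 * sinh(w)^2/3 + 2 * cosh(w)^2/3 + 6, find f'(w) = 2*w^2/3 + 28*w/3 - 4/3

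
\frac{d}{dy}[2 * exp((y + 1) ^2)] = 4*y*exp(y^2 + 2*y + 1) + 4*exp(y^2 + 2*y + 1)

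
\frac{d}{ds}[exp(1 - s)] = -exp(1 - s)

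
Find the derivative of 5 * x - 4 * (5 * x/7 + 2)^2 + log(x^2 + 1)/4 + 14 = (-400*x^3 - 630*x^2 - 351*x - 630)/(98*x^2 + 98)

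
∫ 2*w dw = w^2 + C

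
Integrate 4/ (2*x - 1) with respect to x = 2*log(2 - 4*x) + C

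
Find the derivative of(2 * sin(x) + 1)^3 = 6*(2*sin(x) + 1)^2*cos(x)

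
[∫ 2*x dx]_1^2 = 3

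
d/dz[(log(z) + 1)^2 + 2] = (2*log(z) + 2)/z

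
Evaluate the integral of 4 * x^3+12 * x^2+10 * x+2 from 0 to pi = -3*pi^2 - 6*pi - 4 + (-pi^2 - 2*pi - 2)^2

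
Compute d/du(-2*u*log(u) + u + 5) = -2*log(u) - 1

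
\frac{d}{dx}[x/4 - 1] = 1/4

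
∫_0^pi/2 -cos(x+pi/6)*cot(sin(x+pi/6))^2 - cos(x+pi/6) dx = -cot(1/2) + cot(sqrt(3)/2)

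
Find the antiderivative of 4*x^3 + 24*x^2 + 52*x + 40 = x^4 + 8*x^3 + 26*x^2 + 40*x + C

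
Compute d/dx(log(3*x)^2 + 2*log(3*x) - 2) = (2*log(x) + 2 + 2*log(3))/x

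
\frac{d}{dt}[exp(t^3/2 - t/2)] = 3*t^2*exp(t^3/2 - t/2)/2 - exp(t^3/2 - t/2)/2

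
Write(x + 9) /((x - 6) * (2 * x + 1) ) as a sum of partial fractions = -17/(13*(2*x + 1)) + 15/(13*(x - 6))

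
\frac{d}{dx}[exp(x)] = exp(x)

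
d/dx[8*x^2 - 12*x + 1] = 16*x - 12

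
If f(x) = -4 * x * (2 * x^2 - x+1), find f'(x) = -24*x^2 + 8*x - 4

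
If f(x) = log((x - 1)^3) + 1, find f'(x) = 3/(x - 1)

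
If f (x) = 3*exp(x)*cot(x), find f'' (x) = 3*(-2 + 3/tan(x) - 2/tan(x)^2 + 2/tan(x)^3)*exp(x)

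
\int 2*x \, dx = x^2 + C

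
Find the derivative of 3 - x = -1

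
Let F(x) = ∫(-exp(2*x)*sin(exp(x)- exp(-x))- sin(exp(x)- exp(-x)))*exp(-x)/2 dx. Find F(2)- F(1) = cos(-exp(2) + exp(-2))/2 - cos(E - exp(-1))/2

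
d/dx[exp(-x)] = -exp(-x)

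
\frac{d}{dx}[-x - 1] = -1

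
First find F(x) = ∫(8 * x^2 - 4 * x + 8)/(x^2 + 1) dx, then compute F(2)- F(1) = -2*log(5) + 2*log(2) + 8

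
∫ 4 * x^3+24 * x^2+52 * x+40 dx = x^4 + 8*x^3 + 26*x^2 + 40*x + C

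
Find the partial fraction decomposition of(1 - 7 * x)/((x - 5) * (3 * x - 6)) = 13/(9*(x - 2)) - 34/(9*(x - 5))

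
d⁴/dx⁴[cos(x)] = cos(x)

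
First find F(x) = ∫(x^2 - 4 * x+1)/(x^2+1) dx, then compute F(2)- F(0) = 2 - 2*log(5)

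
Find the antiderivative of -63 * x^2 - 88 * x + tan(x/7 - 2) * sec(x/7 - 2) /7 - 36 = -(7*x + 3)*(3*x^2 + 5*x + 3) + sec(x/7 - 2) + C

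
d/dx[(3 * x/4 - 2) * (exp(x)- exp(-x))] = (3*x*exp(2*x) + 3*x - 5*exp(2*x) - 11)*exp(-x)/4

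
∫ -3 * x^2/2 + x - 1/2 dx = -x^3/2 + x^2/2 - x/2 + C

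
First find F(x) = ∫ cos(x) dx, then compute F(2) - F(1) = -sin(1) + sin(2)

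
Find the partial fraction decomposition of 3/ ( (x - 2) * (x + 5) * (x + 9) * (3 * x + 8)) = -81/(1862*(3*x + 8)) - 3/(836*(x + 9)) + 3/(196*(x + 5)) + 3/(1078*(x - 2))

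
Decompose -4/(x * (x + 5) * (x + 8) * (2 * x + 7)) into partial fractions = 32/(189*(2*x + 7)) + 1/(54*(x + 8)) - 4/(45*(x + 5)) - 1/(70*x)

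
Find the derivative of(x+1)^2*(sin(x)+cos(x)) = -x^2*sin(x) + x^2*cos(x) + 4*x*cos(x) + sin(x) + 3*cos(x)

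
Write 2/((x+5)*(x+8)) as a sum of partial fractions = -2/(3*(x + 8)) + 2/(3*(x + 5))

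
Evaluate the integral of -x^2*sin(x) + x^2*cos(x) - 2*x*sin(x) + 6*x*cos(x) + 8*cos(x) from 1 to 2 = -9*sin(1) + 16*cos(2) - 9*cos(1) + 16*sin(2)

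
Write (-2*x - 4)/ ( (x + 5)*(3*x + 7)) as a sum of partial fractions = 1/(4*(3*x + 7)) - 3/(4*(x + 5))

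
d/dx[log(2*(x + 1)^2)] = 2/(x + 1)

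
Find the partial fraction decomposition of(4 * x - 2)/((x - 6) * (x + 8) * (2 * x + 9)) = 80/(147*(2*x + 9)) - 17/(49*(x + 8)) + 11/(147*(x - 6))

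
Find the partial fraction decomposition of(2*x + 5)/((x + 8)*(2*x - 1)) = 12/(17*(2*x - 1)) + 11/(17*(x + 8))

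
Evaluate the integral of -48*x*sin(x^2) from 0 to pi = -24 + 24*cos(pi^2)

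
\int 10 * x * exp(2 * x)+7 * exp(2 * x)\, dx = (5*x + 1)*exp(2*x) + C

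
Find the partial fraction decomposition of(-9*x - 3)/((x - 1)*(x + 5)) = -7/(x + 5) - 2/(x - 1)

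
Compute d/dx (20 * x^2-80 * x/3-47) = 40*x - 80/3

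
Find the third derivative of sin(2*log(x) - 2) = (12*sin(2*log(x) - 2) - 4*cos(2*log(x) - 2))/x^3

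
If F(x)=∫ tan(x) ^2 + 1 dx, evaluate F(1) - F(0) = tan(1)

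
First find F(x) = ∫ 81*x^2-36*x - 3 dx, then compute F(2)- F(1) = 132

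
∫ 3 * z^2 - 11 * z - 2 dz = z^3 - 11*z^2/2 - 2*z + C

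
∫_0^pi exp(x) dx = -1 + exp(pi)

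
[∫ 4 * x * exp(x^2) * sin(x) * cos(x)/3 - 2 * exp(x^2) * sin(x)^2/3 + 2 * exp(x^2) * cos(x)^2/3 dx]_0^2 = exp(4)*sin(4)/3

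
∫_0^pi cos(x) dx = 0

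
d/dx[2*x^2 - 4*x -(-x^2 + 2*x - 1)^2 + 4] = -4*x^3 + 12*x^2 - 8*x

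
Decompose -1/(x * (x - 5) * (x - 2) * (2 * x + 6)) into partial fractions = 1/(240*(x + 3)) + 1/(60*(x - 2)) - 1/(240*(x - 5)) - 1/(60*x)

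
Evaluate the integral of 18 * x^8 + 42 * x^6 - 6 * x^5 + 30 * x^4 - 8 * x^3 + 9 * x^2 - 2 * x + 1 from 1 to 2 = 1896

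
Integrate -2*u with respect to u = -u^2 + C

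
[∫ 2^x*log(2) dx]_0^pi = -1 + 2^pi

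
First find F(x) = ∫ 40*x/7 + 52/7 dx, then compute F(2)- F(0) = 184/7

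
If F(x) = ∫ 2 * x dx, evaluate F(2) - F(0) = 4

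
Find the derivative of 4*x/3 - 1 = 4/3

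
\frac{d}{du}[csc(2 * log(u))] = -2*cot(2*log(u))*csc(2*log(u))/u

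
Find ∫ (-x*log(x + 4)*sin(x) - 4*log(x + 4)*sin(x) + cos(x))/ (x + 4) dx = log(x + 4)*cos(x) + C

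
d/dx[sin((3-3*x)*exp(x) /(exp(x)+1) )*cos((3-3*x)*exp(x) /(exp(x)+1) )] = -3*(x + exp(x))*exp(x)*cos(6*(x - 1)*exp(x)/(exp(x) + 1))/(exp(2*x) + 2*exp(x) + 1)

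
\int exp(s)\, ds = exp(s) + C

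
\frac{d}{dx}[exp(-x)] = -exp(-x)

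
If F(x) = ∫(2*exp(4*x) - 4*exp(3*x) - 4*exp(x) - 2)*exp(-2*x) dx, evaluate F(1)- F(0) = -4 + (-2 - exp(-1) + E)^2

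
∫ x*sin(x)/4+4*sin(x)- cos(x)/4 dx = (-x/4 - 4)*cos(x) + C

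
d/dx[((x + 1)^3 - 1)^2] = 6*x^5 + 30*x^4 + 60*x^3 + 54*x^2 + 18*x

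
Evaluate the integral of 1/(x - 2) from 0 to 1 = -log(2)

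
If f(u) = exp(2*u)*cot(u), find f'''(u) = 2*(-7 + 10/tan(u) - 10/tan(u)^2 + 6/tan(u)^3 - 3/tan(u)^4)*exp(2*u)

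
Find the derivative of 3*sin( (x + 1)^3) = 9*(x + 1)^2*cos(x^3 + 3*x^2 + 3*x + 1)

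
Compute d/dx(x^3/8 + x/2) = 3*x^2/8 + 1/2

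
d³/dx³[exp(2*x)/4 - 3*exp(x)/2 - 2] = 2*exp(2*x) - 3*exp(x)/2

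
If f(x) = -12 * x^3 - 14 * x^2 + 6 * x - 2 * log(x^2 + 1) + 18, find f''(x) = (-72*x^5 - 28*x^4 - 144*x^3 - 52*x^2 - 72*x - 32)/(x^4 + 2*x^2 + 1)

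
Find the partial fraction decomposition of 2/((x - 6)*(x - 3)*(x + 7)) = 1/(65*(x + 7)) - 1/(15*(x - 3)) + 2/(39*(x - 6))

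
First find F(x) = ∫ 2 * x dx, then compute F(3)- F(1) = 8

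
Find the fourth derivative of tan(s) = 24*tan(s)^5 + 40*tan(s)^3 + 16*tan(s)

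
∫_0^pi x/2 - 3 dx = -9 + (-3 + pi/2)^2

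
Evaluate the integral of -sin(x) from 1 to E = cos(E) - cos(1)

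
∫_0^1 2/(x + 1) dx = log(4)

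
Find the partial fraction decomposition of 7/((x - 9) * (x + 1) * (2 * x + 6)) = 7/(48*(x + 3)) - 7/(40*(x + 1)) + 7/(240*(x - 9))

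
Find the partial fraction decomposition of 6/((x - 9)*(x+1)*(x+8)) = 6/(119*(x + 8)) - 3/(35*(x + 1)) + 3/(85*(x - 9))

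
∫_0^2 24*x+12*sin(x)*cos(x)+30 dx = 111 - 3*cos(4)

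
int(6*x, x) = 3*x^2 + C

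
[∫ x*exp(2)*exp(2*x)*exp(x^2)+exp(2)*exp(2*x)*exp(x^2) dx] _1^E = -exp(5)/2 + exp(1 + (1 + E)^2)/2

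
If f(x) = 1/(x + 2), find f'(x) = -1/(x^2 + 4*x + 4)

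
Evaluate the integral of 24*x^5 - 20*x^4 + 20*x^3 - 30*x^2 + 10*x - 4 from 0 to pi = -4 + (-pi^2 - 2 + pi + 2*pi^3)^2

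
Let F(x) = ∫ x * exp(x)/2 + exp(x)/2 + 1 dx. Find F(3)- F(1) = -E/2 + 2 + 3*exp(3)/2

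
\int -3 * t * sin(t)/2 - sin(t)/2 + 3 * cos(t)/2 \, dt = (3*t + 1)*cos(t)/2 + C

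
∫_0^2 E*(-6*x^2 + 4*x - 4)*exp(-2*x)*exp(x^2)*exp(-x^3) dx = -2*E + 2*exp(-7)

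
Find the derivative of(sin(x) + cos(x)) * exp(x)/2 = exp(x)*cos(x)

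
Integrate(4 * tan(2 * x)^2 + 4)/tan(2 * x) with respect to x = 2*log(tan(2*x)) + C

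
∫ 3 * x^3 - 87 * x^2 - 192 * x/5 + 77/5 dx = 3*x^4/4 - 29*x^3 - 96*x^2/5 + 77*x/5 + C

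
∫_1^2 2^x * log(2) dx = 2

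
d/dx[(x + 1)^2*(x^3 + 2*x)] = 5*x^4 + 8*x^3 + 9*x^2 + 8*x + 2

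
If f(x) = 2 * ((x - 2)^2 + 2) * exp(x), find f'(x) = 2*x^2*exp(x) - 4*x*exp(x) + 4*exp(x)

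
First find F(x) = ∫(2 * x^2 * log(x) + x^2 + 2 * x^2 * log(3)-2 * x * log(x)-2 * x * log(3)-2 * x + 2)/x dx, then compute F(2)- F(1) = -log(3) + 2*log(6)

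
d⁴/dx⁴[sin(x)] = sin(x)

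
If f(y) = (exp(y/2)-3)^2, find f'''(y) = -3*exp(y/2)/4 + exp(y)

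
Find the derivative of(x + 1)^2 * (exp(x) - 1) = x^2*exp(x) + 4*x*exp(x) - 2*x + 3*exp(x) - 2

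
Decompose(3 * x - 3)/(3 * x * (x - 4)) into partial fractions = 3/(4*(x - 4)) + 1/(4*x)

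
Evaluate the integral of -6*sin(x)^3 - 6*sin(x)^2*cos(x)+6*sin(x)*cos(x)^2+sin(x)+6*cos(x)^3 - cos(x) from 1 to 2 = -2*(cos(1) + sin(1))^3 - sin(2) + 2*(cos(2) + sin(2))^3 - cos(2) + cos(1) + sin(1)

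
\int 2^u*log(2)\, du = 2^u + C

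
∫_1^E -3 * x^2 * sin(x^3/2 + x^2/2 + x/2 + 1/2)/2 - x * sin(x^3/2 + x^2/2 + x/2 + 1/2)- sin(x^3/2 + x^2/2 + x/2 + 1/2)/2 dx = cos((1 + E + exp(2) + exp(3))/2) - cos(2)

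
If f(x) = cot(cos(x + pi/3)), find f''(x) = 2*sin(x + pi/3)^2*cot(cos(x + pi/3))^3 + 2*sin(x + pi/3)^2*cot(cos(x + pi/3)) + cos(x + pi/3)*cot(cos(x + pi/3))^2 + cos(x + pi/3)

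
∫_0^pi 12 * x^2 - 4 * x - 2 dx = -2*pi^2 - 2*pi + 4*pi^3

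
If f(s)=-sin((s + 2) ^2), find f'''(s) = 8*s^3*cos(s^2 + 4*s + 4) + 48*s^2*cos(s^2 + 4*s + 4) + 12*s*sin(s^2 + 4*s + 4) + 96*s*cos(s^2 + 4*s + 4) + 24*sin(s^2 + 4*s + 4) + 64*cos(s^2 + 4*s + 4)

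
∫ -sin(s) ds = cos(s) + C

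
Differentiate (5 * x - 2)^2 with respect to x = 50*x - 20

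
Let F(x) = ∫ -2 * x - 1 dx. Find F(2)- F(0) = -6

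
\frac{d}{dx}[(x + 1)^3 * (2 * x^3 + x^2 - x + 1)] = 12*x^5 + 35*x^4 + 32*x^3 + 9*x^2 + 2*x + 2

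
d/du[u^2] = 2*u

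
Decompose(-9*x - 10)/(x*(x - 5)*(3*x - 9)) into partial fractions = 37/(18*(x - 3)) - 11/(6*(x - 5)) - 2/(9*x)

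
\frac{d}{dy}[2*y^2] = 4*y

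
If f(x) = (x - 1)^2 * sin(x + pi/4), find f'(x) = x^2*cos(x + pi/4) + 2*x*sin(x + pi/4) - 2*x*cos(x + pi/4) - 2*sin(x + pi/4) + cos(x + pi/4)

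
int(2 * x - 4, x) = x^2 - 4*x + C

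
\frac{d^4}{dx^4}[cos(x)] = cos(x)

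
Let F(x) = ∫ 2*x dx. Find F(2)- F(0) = 4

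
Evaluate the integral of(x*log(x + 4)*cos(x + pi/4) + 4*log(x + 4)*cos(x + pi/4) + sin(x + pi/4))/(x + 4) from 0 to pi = -sqrt(2)*log(pi + 4)/2 - sqrt(2)*log(2)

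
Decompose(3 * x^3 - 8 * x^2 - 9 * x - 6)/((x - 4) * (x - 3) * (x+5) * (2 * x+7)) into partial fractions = -1609/(585*(2*x + 7)) + 67/(27*(x + 5)) + 3/(13*(x - 3)) + 22/(135*(x - 4))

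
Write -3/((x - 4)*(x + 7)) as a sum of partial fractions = 3/(11*(x + 7)) - 3/(11*(x - 4))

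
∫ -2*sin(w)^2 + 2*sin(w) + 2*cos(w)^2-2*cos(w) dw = (sqrt(2)*sin(w + pi/4) - 1)^2 + C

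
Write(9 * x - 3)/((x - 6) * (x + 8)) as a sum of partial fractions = 75/(14*(x + 8)) + 51/(14*(x - 6))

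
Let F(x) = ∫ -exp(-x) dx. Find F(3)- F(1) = -exp(-1) + exp(-3)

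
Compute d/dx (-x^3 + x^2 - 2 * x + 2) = -3*x^2 + 2*x - 2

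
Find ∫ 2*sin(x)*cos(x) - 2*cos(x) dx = (sin(x) - 1)^2 + C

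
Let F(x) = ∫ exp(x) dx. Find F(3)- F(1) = -E + exp(3)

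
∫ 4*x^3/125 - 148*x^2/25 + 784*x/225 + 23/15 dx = x^4/125 - 148*x^3/75 + 392*x^2/225 + 23*x/15 + C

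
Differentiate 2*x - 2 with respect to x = 2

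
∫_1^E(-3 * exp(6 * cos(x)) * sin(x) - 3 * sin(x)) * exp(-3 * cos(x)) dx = -exp(-3*cos(E)) - exp(3*cos(1)) + exp(3*cos(E)) + exp(-3*cos(1))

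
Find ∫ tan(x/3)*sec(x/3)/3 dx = sec(x/3) + C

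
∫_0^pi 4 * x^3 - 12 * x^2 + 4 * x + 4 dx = -1 + (-2 + (-1 + pi)^2)^2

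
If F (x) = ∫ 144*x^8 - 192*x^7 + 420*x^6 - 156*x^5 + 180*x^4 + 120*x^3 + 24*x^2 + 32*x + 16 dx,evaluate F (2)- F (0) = 9856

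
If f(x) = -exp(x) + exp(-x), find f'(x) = (-exp(2*x) - 1)*exp(-x)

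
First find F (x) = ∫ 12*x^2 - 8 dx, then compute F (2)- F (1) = 20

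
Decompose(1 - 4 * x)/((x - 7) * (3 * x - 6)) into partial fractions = 7/(15*(x - 2)) - 9/(5*(x - 7))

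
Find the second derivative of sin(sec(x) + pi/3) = (-sin(x)^2*sin(pi/3 + 1/cos(x))/cos(x) + sin(x)^2*cos(pi/3 + 1/cos(x)) + cos(pi/3 + 1/cos(x)))/cos(x)^3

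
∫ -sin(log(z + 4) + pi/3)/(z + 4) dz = cos(log(z + 4) + pi/3) + C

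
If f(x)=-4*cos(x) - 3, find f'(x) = 4*sin(x)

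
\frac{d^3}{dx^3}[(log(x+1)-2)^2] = (4*log(x + 1) - 14)/(x^3 + 3*x^2 + 3*x + 1)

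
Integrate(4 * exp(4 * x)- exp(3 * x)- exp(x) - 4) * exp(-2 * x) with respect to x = (2*(1 - exp(2*x))^2 - exp(3*x) + exp(x))*exp(-2*x) + C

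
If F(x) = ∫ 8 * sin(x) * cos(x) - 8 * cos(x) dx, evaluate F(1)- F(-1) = -16*sin(1)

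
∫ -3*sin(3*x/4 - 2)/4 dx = cos(3*x/4 - 2) + C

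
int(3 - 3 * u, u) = -3*u^2/2 + 3*u + C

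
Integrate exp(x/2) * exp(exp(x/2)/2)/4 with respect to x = exp(exp(x/2)/2) + C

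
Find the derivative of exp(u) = exp(u)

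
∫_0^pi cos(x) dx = 0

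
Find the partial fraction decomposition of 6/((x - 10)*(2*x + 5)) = -12/(25*(2*x + 5)) + 6/(25*(x - 10))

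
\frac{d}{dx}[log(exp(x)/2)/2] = 1/2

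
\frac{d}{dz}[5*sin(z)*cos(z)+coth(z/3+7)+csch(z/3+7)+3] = -10*sin(z)^2 + 5 - cosh(z/3 + 7)/(3*sinh(z/3 + 7)^2) - 1/(3*sinh(z/3 + 7)^2)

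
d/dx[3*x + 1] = 3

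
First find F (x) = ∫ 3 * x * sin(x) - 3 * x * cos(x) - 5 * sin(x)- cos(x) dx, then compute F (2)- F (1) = -4*sin(2) + cos(1) + sin(1) - 4*cos(2)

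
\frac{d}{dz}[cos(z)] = -sin(z)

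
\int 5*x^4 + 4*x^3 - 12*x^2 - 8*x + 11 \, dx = x^5 + x^4 - 4*x^3 - 4*x^2 + 11*x + C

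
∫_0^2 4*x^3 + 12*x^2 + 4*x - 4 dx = 48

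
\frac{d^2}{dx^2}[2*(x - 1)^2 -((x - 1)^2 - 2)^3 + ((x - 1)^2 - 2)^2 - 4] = -30*x^4 + 120*x^3 - 96*x^2 - 48*x + 26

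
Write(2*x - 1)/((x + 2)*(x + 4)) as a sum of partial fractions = 9/(2*(x + 4)) - 5/(2*(x + 2))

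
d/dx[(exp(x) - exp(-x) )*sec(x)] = sqrt(2)*(exp(2*x)*sin(x + pi/4) + cos(x + pi/4))*exp(-x)/cos(x)^2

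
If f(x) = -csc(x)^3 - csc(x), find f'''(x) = (-1 + 39/sin(x)^2 + 60*cos(x)^2/sin(x)^4)*cos(x)/sin(x)^2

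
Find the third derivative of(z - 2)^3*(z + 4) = 24*z - 12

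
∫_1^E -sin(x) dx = cos(E) - cos(1)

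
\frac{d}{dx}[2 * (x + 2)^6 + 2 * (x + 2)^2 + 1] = 12*x^5 + 120*x^4 + 480*x^3 + 960*x^2 + 964*x + 392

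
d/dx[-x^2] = -2*x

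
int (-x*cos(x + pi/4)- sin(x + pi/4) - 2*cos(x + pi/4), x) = (-x - 2)*sin(x + pi/4) + C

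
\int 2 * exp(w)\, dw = 2*exp(w) + C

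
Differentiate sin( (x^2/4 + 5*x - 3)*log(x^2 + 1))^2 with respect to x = (x^3*log(x^2 + 1)/2 + x^3/2 + 5*x^2*log(x^2 + 1) + 10*x^2 + x*log(x^2 + 1)/2 - 6*x + 5*log(x^2 + 1))*sin((x^2/2 + 10*x - 6)*log(x^2 + 1))/(x^2 + 1)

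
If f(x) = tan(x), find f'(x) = cos(x)^(-2)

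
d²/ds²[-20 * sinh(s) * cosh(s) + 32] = -40*sinh(2*s)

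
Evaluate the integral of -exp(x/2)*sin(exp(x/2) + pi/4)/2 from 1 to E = cos(pi/4 + exp(E/2)) - cos(pi/4 + exp(1/2))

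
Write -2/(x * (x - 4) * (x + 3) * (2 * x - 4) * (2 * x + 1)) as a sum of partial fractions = 16/(225*(2*x + 1)) - 1/(525*(x + 3)) + 1/(100*(x - 2)) - 1/(504*(x - 4)) - 1/(24*x)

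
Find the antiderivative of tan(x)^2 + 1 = tan(x) + C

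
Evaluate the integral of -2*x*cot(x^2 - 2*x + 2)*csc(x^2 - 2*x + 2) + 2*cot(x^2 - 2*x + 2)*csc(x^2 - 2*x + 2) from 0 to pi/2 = -csc(2) + csc((-1 + pi/2)^2 + 1)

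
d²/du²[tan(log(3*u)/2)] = (tan(log(u)/2 + log(3)/2)^3 - tan(log(u)/2 + log(3)/2)^2 + tan(log(u)/2 + log(3)/2) - 1)/(2*u^2)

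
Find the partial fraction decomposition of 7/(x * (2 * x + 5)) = -14/(5*(2*x + 5)) + 7/(5*x)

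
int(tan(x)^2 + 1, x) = tan(x) + C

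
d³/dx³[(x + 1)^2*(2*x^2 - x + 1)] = 48*x + 18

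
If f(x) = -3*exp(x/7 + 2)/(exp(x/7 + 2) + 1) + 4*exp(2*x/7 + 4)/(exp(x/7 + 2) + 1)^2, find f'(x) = (-3*exp(x/7 + 2) + 5*exp(2*x/7 + 4))/(7*exp(6)*exp(3*x/7) + 21*exp(4)*exp(2*x/7) + 21*exp(2)*exp(x/7) + 7)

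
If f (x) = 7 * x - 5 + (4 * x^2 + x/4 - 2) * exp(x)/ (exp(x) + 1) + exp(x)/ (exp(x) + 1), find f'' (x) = (-16*x^2*exp(2*x) + 16*x^2*exp(x) + 63*x*exp(2*x) + 65*x*exp(x) + 32*exp(3*x) + 70*exp(2*x) + 30*exp(x))/(4*exp(3*x) + 12*exp(2*x) + 12*exp(x) + 4)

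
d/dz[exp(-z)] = -exp(-z)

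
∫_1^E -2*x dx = 1 - exp(2)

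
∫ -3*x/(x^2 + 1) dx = -3*log(x^2 + 1)/2 + C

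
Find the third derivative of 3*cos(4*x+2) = 192*sin(4*x + 2)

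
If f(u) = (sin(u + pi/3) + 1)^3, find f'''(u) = -21*sin(u + pi/3)^2*cos(u + pi/3) + 6*cos(u + pi/3)^3 - 3*cos(u + pi/3) - 12*cos(2*u + pi/6)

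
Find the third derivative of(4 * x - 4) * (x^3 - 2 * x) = 96*x - 24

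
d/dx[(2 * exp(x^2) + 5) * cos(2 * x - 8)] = 4*x*exp(x^2)*cos(2*x - 8) - 4*exp(x^2)*sin(2*x - 8) - 10*sin(2*x - 8)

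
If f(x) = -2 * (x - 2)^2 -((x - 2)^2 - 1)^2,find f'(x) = -4*x^3 + 24*x^2 - 48*x + 32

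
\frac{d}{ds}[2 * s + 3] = 2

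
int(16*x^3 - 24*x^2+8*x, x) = 4*x^4 - 8*x^3 + 4*x^2 + C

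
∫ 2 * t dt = t^2 + C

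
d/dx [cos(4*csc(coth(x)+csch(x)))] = -4*(cosh(x) + 1)*sin(4*csc(coth(x) + csch(x)))*cot(coth(x) + csch(x))*csc(coth(x) + csch(x))/sinh(x)^2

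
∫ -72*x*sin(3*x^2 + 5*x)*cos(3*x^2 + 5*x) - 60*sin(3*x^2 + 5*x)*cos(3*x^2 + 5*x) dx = 3*cos(2*x*(3*x + 5)) + C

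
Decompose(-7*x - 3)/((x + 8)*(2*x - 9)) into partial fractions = -69/(25*(2*x - 9)) - 53/(25*(x + 8))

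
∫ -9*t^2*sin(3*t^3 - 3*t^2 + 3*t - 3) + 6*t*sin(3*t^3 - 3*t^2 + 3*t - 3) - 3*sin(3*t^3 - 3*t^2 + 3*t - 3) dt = cos(3*(t^3 - t^2 + t - 1)) + C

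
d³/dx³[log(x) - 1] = 2/x^3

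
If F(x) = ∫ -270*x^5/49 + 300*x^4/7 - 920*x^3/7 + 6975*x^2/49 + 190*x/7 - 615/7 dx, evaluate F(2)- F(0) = -2550/49 + cos(-sinh(2)^2 + 1 + cosh(2)^2) - cos(2)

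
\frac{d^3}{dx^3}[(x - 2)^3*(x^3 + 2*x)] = 120*x^3 - 360*x^2 + 336*x - 120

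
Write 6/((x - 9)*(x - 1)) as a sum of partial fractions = -3/(4*(x - 1)) + 3/(4*(x - 9))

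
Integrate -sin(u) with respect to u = cos(u) + C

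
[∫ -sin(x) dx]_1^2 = -cos(1) + cos(2)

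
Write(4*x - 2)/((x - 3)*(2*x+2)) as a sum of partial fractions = 3/(4*(x + 1)) + 5/(4*(x - 3))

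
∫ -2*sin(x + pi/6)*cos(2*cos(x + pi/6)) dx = sin(2*cos(x + pi/6)) + C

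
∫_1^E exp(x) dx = -E + exp(E)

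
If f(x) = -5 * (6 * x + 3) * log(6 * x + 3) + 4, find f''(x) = -60/(2*x + 1)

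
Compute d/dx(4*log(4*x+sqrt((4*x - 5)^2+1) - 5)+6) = (64*x + 16*sqrt(16*x^2 - 40*x + 26) - 80)/(16*x^2 + 4*x*sqrt(16*x^2 - 40*x + 26) - 40*x - 5*sqrt(16*x^2 - 40*x + 26) + 26)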